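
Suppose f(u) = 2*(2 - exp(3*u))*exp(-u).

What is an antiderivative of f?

An antiderivative is F(u) = (-exp(3*u) - 4)*exp(-u).

Whatever form F(u) takes, F'(u) = f(u) is non-negotiable.
Check: d/du[(-exp(3*u) - 4)*exp(-u)] = (4 - 2*exp(3*u))*exp(-u), which equals f(u).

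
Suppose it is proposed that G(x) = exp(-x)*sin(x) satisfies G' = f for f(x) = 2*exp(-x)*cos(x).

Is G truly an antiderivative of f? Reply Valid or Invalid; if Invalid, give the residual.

Invalid: d/dx[G] - f = (-sin(x) - cos(x))*exp(-x), which is not 0.

d/dx[G] = (-sin(x) + cos(x))*exp(-x)
d/dx[G] - f(x) = (-sin(x) - cos(x))*exp(-x) != 0.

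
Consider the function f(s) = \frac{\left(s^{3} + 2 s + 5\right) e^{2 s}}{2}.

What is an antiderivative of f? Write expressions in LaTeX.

Recognize the product-rule pattern: f = u'v + uv' with u = \frac{s^{3}}{4} - \frac{3 s^{2}}{8} + \frac{7 s}{8} + \frac{13}{16}, v = e^{2 s}, so integration by parts undoes it.
Check: d/ds[\frac{\left(4 s^{3} - 6 s^{2} + 14 s + 13\right) e^{2 s}}{16}] = \frac{s^{3} e^{2 s}}{2} + s e^{2 s} + \frac{5 e^{2 s}}{2}, which equals f(s).

An antiderivative is F(s) = \frac{\left(4 s^{3} - 6 s^{2} + 14 s + 13\right) e^{2 s}}{16}.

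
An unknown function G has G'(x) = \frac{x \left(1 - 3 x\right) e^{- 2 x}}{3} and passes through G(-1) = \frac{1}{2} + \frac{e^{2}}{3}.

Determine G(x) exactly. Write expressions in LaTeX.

G'(x) has the shape u'v + uv' for u = \frac{x^{2}}{2} + \frac{x}{3} + \frac{1}{6} and v = e^{- 2 x} — it is the derivative of the product u*v.
A general antiderivative is \frac{\left(3 x^{2} + 2 x + 1\right) e^{- 2 x}}{6} + C.
The condition gives C = \frac{1}{2} + \frac{e^{2}}{3} - (\frac{e^{2}}{3}) = \frac{1}{2}.
So G(x) = \frac{\left(3 x^{2} + 2 x + 3 e^{2 x} + 1\right) e^{- 2 x}}{6}.
Check: d/dx[\frac{\left(3 x^{2} + 2 x + 3 e^{2 x} + 1\right) e^{- 2 x}}{6}] = \frac{\left(- 3 x^{2} + x\right) e^{- 2 x}}{3}, which equals G'(x).

G(x) = \frac{\left(3 x^{2} + 2 x + 3 e^{2 x} + 1\right) e^{- 2 x}}{6}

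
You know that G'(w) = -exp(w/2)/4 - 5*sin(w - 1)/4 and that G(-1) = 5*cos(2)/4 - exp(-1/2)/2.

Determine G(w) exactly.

G(w) = -exp(w/2)/2 + 5*cos(w - 1)/4

Integrate term by term and add the pieces.
A general antiderivative is -exp(w/2)/2 + 5*cos(w - 1)/4 + C.
The condition gives C = 5*cos(2)/4 - exp(-1/2)/2 - (5*cos(2)/4 - exp(-1/2)/2) = 0.
So G(w) = -exp(w/2)/2 + 5*cos(w - 1)/4.
Check: d/dw[-exp(w/2)/2 + 5*cos(w - 1)/4] = -exp(w/2)/4 - 5*sin(w - 1)/4 = G'(w).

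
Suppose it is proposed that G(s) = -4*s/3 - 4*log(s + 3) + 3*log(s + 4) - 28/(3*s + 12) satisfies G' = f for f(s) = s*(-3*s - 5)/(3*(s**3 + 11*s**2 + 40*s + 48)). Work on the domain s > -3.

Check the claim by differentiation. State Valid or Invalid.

d/ds[G] = (-4*s**3 - 47*s**2 - 165*s - 192)/(3*s**3 + 33*s**2 + 120*s + 144)
d/ds[G] - f(s) = -4/3 != 0.

Invalid: d/ds[G] - f = -4/3, which is not 0.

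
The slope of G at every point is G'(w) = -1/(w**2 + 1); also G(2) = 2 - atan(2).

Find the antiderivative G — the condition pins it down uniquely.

G(w) = 2 - atan(w)

A candidate passes only if d/dw[G] lands on the given G'(w) exactly.
A general antiderivative is -atan(w) + C.
The condition gives C = 2 - atan(2) - (-atan(2)) = 2.
So G(w) = 2 - atan(w).
Check: d/dw[2 - atan(w)] = -1/(w**2 + 1) = G'(w).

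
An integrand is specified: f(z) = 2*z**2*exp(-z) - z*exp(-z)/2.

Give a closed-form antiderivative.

f has the shape u'v + uv' for u = -2*z**2 - 7*z/2 - 7/2 and v = exp(-z) — it is the derivative of the product u*v.
Check: d/dz[-2*z**2*exp(-z) - 7*z*exp(-z)/2 - 7*exp(-z)/2] = (4*z**2 - z)*exp(-z)/2, which equals f(z).

An antiderivative is F(z) = -2*z**2*exp(-z) - 7*z*exp(-z)/2 - 7*exp(-z)/2.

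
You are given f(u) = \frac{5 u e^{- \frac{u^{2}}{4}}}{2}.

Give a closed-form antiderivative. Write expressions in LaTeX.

An antiderivative is F(u) = - 5 e^{- \frac{u^{2}}{4}}.

f matches the chain-rule pattern g'(h)*h' with inner function h(u) = - \frac{u^{2}}{4}; substituting w = h(u) collapses the integral.
Check: d/du[- 5 e^{- \frac{u^{2}}{4}}] = \frac{5 u e^{- \frac{u^{2}}{4}}}{2} = f(u).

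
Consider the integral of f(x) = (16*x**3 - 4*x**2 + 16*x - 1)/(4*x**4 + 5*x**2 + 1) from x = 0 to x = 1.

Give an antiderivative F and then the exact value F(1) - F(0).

Antiderivative: F(x) = 2*log(4*x**2 + 1) - atan(x); value = -pi/4 + 2*log(5)

Differentiate the proposed F(x) back; it has to land on f(x) exactly.
F(x) = 2*log(4*x**2 + 1) - atan(x) is an antiderivative of f.
Check: d/dx[2*log(4*x**2 + 1) - atan(x)] = (16*x**3 - 4*x**2 + 16*x - 1)/(4*x**4 + 5*x**2 + 1) = f(x).
F(1) = -pi/4 + 2*log(5); F(0) = 0.
Integral = F(1) - F(0) = -pi/4 + 2*log(5).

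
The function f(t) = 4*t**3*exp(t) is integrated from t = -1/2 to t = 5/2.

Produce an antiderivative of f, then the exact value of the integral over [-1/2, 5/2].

f has the shape u'v + uv' for u = 4*t**3 - 12*t**2 + 24*t - 24 and v = exp(t) — it is the derivative of the product u*v.
F(t) = 4*(t**3 - 3*t**2 + 6*t - 6)*exp(t) is an antiderivative of f.
Check: d/dt[4*(t**3 - 3*t**2 + 6*t - 6)*exp(t)] = 4*t**3*exp(t) = f(t).
F(5/2) = 47*exp(5/2)/2; F(-1/2) = -79*exp(-1/2)/2.
Integral = F(5/2) - F(-1/2) = 79*exp(-1/2)/2 + 47*exp(5/2)/2.

Antiderivative: F(t) = 4*(t**3 - 3*t**2 + 6*t - 6)*exp(t); value = 79*exp(-1/2)/2 + 47*exp(5/2)/2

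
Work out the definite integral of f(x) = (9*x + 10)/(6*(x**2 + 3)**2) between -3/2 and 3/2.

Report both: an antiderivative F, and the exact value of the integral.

Whatever form F(x) takes, F'(x) = f(x) is non-negotiable.
F(x) = 10*x/(36*x**2 + 108) + 5*sqrt(3)*atan(sqrt(3)*x/3)/54 - 27/(36*x**2 + 108) is an antiderivative of f.
Check: d/dx[10*x/(36*x**2 + 108) + 5*sqrt(3)*atan(sqrt(3)*x/3)/54 - 27/(36*x**2 + 108)] = (9*x + 10)/(6*x**4 + 36*x**2 + 54), which equals f(x).
F(3/2) = -4/63 + 5*sqrt(3)*atan(sqrt(3)/2)/54; F(-3/2) = -2/9 - 5*sqrt(3)*atan(sqrt(3)/2)/54.
Integral = F(3/2) - F(-3/2) = 10/63 + 5*sqrt(3)*atan(sqrt(3)/2)/27.

Antiderivative: F(x) = 10*x/(36*x**2 + 108) + 5*sqrt(3)*atan(sqrt(3)*x/3)/54 - 27/(36*x**2 + 108); value = 10/63 + 5*sqrt(3)*atan(sqrt(3)/2)/27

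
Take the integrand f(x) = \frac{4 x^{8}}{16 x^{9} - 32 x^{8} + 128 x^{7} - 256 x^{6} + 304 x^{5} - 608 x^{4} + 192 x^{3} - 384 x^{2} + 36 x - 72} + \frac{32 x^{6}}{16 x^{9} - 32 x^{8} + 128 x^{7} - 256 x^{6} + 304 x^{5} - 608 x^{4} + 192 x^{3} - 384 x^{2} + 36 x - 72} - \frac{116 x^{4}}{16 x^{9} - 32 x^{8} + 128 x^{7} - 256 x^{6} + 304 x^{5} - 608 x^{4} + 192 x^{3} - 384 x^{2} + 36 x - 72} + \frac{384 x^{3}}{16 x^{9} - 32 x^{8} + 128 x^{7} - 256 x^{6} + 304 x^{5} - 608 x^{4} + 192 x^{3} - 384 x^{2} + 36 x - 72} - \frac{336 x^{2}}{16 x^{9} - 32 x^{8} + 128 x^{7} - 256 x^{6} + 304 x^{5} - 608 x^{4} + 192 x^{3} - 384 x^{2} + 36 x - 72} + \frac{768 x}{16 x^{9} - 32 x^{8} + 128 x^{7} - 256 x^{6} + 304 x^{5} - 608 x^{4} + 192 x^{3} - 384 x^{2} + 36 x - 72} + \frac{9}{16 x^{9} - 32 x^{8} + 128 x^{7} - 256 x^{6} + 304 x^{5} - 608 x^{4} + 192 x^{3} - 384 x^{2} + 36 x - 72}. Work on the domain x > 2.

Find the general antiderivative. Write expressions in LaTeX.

F(x) = \frac{\left(2 x^{4} + 8 x^{2} + 3\right) \log{\left(x - 2 \right)} + 24}{4 \left(2 x^{4} + 8 x^{2} + 3\right)} + C

Integrate term by term and add the pieces.
Check: d/dx[\frac{\left(2 x^{4} + 8 x^{2} + 3\right) \log{\left(x - 2 \right)} + 24}{4 \left(2 x^{4} + 8 x^{2} + 3\right)}] = \frac{4 x^{8} + 32 x^{6} - 116 x^{4} + 384 x^{3} - 336 x^{2} + 768 x + 9}{16 x^{9} - 32 x^{8} + 128 x^{7} - 256 x^{6} + 304 x^{5} - 608 x^{4} + 192 x^{3} - 384 x^{2} + 36 x - 72}, which equals f(x).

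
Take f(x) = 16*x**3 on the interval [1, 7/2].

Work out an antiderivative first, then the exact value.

Antiderivative: F(x) = 4*x**4; value = 2385/4

Check any antiderivative F(x) by computing F'(x) and comparing it with f(x).
F(x) = 4*x**4 is an antiderivative of f.
Check: d/dx[4*x**4] = 16*x**3 = f(x).
F(7/2) = 2401/4; F(1) = 4.
Integral = F(7/2) - F(1) = 2385/4.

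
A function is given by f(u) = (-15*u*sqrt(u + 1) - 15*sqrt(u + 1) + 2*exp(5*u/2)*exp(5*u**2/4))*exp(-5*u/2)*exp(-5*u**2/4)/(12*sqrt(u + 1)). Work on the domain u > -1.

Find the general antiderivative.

Check any antiderivative F(u) by computing F'(u) and comparing it with f(u).
Check: d/du[(2*sqrt(u + 1) + 3*exp(-5*u/2)*exp(-5*u**2/4))/6] = (-15*u*sqrt(u + 1) - 15*sqrt(u + 1) + 2*exp(5*u/2)*exp(5*u**2/4))*exp(-5*u/2)*exp(-5*u**2/4)/(12*sqrt(u + 1)) = f(u).

F(u) = (2*sqrt(u + 1) + 3*exp(-5*u/2)*exp(-5*u**2/4))/6 + C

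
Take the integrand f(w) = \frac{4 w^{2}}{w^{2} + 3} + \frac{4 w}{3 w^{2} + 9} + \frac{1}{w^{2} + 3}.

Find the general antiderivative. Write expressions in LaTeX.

F(w) = 4 w + \frac{2 \log{\left(w^{2} + 3 \right)}}{3} - \frac{11 \sqrt{3} \operatorname{atan}{\left(\frac{\sqrt{3} w}{3} \right)}}{3} + C

The integrand splits into summands that can be handled one at a time.
Check: d/dw[4 w + \frac{2 \log{\left(w^{2} + 3 \right)}}{3} - \frac{11 \sqrt{3} \operatorname{atan}{\left(\frac{\sqrt{3} w}{3} \right)}}{3}] = \frac{12 w^{2} + 4 w + 3}{3 w^{2} + 9}, which equals f(w).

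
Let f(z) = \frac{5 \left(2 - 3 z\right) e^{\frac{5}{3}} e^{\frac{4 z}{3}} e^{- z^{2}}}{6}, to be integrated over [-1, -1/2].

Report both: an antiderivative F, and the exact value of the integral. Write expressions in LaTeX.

Antiderivative: F(z) = \frac{5 e^{- z^{2} + \frac{4 z}{3} + \frac{5}{3}}}{4}; value = - \frac{5}{4 e^{\frac{2}{3}}} + \frac{5 e^{\frac{3}{4}}}{4}

The substitution u = - z^{2} + \frac{4 z}{3} + \frac{5}{3} works: f is exactly (dF/du)*(du/dz) for that inner function.
F(z) = \frac{5 e^{- z^{2} + \frac{4 z}{3} + \frac{5}{3}}}{4} is an antiderivative of f.
Check: d/dz[\frac{5 e^{- z^{2} + \frac{4 z}{3} + \frac{5}{3}}}{4}] = - \frac{5 z e^{\frac{5}{3}} e^{\frac{4 z}{3}} e^{- z^{2}}}{2} + \frac{5 e^{\frac{5}{3}} e^{\frac{4 z}{3}} e^{- z^{2}}}{3}, which equals f(z).
F(-1/2) = \frac{5 e^{\frac{3}{4}}}{4}; F(-1) = \frac{5}{4 e^{\frac{2}{3}}}.
Integral = F(-1/2) - F(-1) = - \frac{5}{4 e^{\frac{2}{3}}} + \frac{5 e^{\frac{3}{4}}}{4}.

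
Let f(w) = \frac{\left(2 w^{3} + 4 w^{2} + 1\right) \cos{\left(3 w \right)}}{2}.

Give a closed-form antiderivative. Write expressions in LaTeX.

A candidate is checked by its d/dw: the result must match f(w).
Check: d/dw[\frac{w^{3} \sin{\left(3 w \right)}}{3} + \frac{2 w^{2} \sin{\left(3 w \right)}}{3} + \frac{w^{2} \cos{\left(3 w \right)}}{3} - \frac{2 w \sin{\left(3 w \right)}}{9} + \frac{4 w \cos{\left(3 w \right)}}{9} + \frac{\sin{\left(3 w \right)}}{54} - \frac{2 \cos{\left(3 w \right)}}{27}] = w^{3} \cos{\left(3 w \right)} + 2 w^{2} \cos{\left(3 w \right)} + \frac{\cos{\left(3 w \right)}}{2}, which equals f(w).

An antiderivative is F(w) = \frac{w^{3} \sin{\left(3 w \right)}}{3} + \frac{2 w^{2} \sin{\left(3 w \right)}}{3} + \frac{w^{2} \cos{\left(3 w \right)}}{3} - \frac{2 w \sin{\left(3 w \right)}}{9} + \frac{4 w \cos{\left(3 w \right)}}{9} + \frac{\sin{\left(3 w \right)}}{54} - \frac{2 \cos{\left(3 w \right)}}{27}.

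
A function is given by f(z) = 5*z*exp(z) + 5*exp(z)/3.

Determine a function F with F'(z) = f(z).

An antiderivative is F(z) = (15*z - 10)*exp(z)/3.

Recognize the product-rule pattern: f = u'v + uv' with u = 5*z - 10/3, v = exp(z), so integration by parts undoes it.
Check: d/dz[(15*z - 10)*exp(z)/3] = 5*z*exp(z) + 5*exp(z)/3 = f(z).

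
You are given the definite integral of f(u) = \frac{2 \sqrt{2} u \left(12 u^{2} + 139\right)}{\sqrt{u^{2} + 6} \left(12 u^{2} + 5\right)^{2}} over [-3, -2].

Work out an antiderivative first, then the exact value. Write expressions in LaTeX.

Antiderivative: F(u) = - \frac{4 \sqrt{\frac{u^{2}}{2} + 3}}{12 u^{2} + 5}; value = - \frac{4 \sqrt{5}}{53} + \frac{2 \sqrt{30}}{113}

Recognize the product-rule pattern: f = v'r + vr' with v = - \frac{4 \sqrt{\frac{u^{2}}{2} + 3}}{3}, r = \frac{1}{4 u^{2} + \frac{5}{3}}, so integration by parts undoes it.
F(u) = - \frac{4 \sqrt{\frac{u^{2}}{2} + 3}}{12 u^{2} + 5} is an antiderivative of f.
Check: d/du[- \frac{4 \sqrt{\frac{u^{2}}{2} + 3}}{12 u^{2} + 5}] = \frac{48 u^{3} + 556 u}{144 \sqrt{2} u^{4} \sqrt{u^{2} + 6} + 120 \sqrt{2} u^{2} \sqrt{u^{2} + 6} + 25 \sqrt{2} \sqrt{u^{2} + 6}}, which equals f(u).
F(-2) = - \frac{4 \sqrt{5}}{53}; F(-3) = - \frac{2 \sqrt{30}}{113}.
Integral = F(-2) - F(-3) = - \frac{4 \sqrt{5}}{53} + \frac{2 \sqrt{30}}{113}.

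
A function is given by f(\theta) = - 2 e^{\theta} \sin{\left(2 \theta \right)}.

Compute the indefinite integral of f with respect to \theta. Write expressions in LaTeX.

F(\theta) = \frac{2 \left(- \sin{\left(2 \theta \right)} + 2 \cos{\left(2 \theta \right)}\right) e^{\theta}}{5} + C

Differentiate the proposed F(\theta) back; it has to land on f(\theta) exactly.
Check: d/d\theta[\frac{2 \left(- \sin{\left(2 \theta \right)} + 2 \cos{\left(2 \theta \right)}\right) e^{\theta}}{5}] = - 2 e^{\theta} \sin{\left(2 \theta \right)} = f(\theta).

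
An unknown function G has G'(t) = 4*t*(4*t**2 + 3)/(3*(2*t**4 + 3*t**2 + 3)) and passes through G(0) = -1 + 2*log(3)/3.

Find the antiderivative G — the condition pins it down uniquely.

G(t) = 2*log(2*t**4 + 3*t**2 + 3)/3 - 1

The substitution u = 2*t**4 + 3*t**2 + 3 works: G'(t) is exactly (dG/du)*(du/dt) for that inner function.
A general antiderivative is 2*log(2*t**4 + 3*t**2 + 3)/3 + C.
The condition gives C = -1 + 2*log(3)/3 - (2*log(3)/3) = -1.
So G(t) = 2*log(2*t**4 + 3*t**2 + 3)/3 - 1.
Check: d/dt[2*log(2*t**4 + 3*t**2 + 3)/3 - 1] = (16*t**3 + 12*t)/(6*t**4 + 9*t**2 + 9), which equals G'(t).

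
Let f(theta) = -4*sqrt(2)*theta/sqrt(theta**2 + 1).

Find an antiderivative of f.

The substitution u = 2*theta**2 + 2 works: f is exactly (dF/du)*(du/dtheta) for that inner function.
Check: d/dtheta[-4*sqrt(2*theta**2 + 2)] = -4*sqrt(2)*theta/sqrt(theta**2 + 1) = f(theta).

An antiderivative is F(theta) = -4*sqrt(2*theta**2 + 2).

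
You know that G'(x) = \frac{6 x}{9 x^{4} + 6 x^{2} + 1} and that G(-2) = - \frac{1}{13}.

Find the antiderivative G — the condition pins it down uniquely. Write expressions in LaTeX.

The substitution u = 3 x^{2} + 1 works: G'(x) is exactly (dG/du)*(du/dx) for that inner function.
A general antiderivative is - \frac{1}{3 x^{2} + 1} + C.
The condition gives C = - \frac{1}{13} - (- \frac{1}{13}) = 0.
So G(x) = - \frac{1}{3 x^{2} + 1}.
Check: d/dx[- \frac{1}{3 x^{2} + 1}] = \frac{6 x}{9 x^{4} + 6 x^{2} + 1} = G'(x).

G(x) = - \frac{1}{3 x^{2} + 1}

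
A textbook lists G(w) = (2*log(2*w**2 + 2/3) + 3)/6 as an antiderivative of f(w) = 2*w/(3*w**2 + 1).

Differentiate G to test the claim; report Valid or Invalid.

Valid - the claim checks out under differentiation.

d/dw[G] = 2*w/(3*w**2 + 1)
This equals f(w) exactly, so the claim holds.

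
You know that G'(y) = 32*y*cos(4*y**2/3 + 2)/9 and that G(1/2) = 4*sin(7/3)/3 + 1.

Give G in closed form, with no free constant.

G(y) = (4*sin(4*y**2/3 + 2) + 3)/3

G'(y) matches the chain-rule pattern g'(h)*h' with inner function h(y) = 4*y**2/3 + 2; substituting u = h(y) collapses the integral.
A general antiderivative is 4*sin(4*y**2/3 + 2)/3 + C.
The condition gives C = 4*sin(7/3)/3 + 1 - (4*sin(7/3)/3) = 1.
So G(y) = (4*sin(4*y**2/3 + 2) + 3)/3.
Check: d/dy[(4*sin(4*y**2/3 + 2) + 3)/3] = 32*y*cos(4*y**2/3 + 2)/9 = G'(y).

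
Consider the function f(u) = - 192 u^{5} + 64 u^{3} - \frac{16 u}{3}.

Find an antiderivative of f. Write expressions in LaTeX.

An antiderivative is F(u) = - 32 u^{6} + 16 u^{4} - \frac{8 u^{2}}{3}.

f matches the chain-rule pattern g'(h)*h' with inner function h(u) = \frac{1}{3} - 2 u^{2}; substituting w = h(u) collapses the integral.
Check: d/du[- 32 u^{6} + 16 u^{4} - \frac{8 u^{2}}{3}] = - 192 u^{5} + 64 u^{3} - \frac{16 u}{3} = f(u).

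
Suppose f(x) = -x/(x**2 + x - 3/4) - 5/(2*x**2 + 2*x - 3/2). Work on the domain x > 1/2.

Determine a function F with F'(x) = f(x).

Factor the denominator ((2*x - 1)*(2*x + 3)) and decompose: f = 1/(2*x + 3) - 3/(2*x - 1); each piece integrates to a log, atan, or power term.
Check: d/dx[(-3*log(x - 1/2) + log(x + 3/2))/2] = (-4*x - 10)/(4*x**2 + 4*x - 3), which equals f(x).

An antiderivative is F(x) = (-3*log(x - 1/2) + log(x + 3/2))/2.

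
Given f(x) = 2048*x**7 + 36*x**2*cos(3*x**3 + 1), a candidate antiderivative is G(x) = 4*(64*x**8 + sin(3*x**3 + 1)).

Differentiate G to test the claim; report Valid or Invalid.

d/dx[G] = 2048*x**7 + 36*x**2*cos(3*x**3 + 1)
This equals f(x) exactly, so the claim holds.

Valid - the claim checks out under differentiation.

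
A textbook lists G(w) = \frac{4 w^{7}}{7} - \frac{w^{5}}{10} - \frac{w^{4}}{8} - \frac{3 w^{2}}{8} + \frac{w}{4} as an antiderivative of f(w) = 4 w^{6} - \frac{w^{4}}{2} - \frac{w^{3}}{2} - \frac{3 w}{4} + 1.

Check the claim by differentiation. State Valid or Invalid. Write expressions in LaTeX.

d/dw[G] = 4 w^{6} - \frac{w^{4}}{2} - \frac{w^{3}}{2} - \frac{3 w}{4} + \frac{1}{4}
d/dw[G] - f(w) = - \frac{3}{4} != 0.

Invalid: d/dw[G] - f = - \frac{3}{4}, which is not 0.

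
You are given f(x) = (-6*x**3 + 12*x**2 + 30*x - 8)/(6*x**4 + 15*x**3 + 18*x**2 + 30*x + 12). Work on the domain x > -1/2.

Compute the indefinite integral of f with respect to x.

F(x) = (-77*log(x + 1/2) - 42*log(x + 2) + 19*log(x**2 + 2) + 121*sqrt(2)*atan(sqrt(2)*x/2))/81 + C

Factor the denominator (3*(x + 2)*(2*x + 1)*(x**2 + 2)) and decompose: f = 2*(19*x + 121)/(81*(x**2 + 2)) - 154/(81*(2*x + 1)) - 14/(27*(x + 2)); each piece integrates to a log, atan, or power term.
Check: d/dx[(-77*log(x + 1/2) - 42*log(x + 2) + 19*log(x**2 + 2) + 121*sqrt(2)*atan(sqrt(2)*x/2))/81] = (-6*x**3 + 12*x**2 + 30*x - 8)/(6*x**4 + 15*x**3 + 18*x**2 + 30*x + 12) = f(x).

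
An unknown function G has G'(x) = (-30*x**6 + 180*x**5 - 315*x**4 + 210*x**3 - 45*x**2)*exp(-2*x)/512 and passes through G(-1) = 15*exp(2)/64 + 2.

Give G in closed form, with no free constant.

Recognize the product-rule pattern: G'(x) = u'v + uv' with u = -15*(-x**2/4 + x/4)**3/8, v = exp(-2*x), so integration by parts undoes it.
A general antiderivative is -15*(-x**2/4 + x/4)**3*exp(-2*x)/8 + C.
The condition gives C = 15*exp(2)/64 + 2 - (15*exp(2)/64) = 2.
So G(x) = (15*x**6 - 45*x**5 + 45*x**4 - 15*x**3 + 1024*exp(2*x))*exp(-2*x)/512.
Check: d/dx[(15*x**6 - 45*x**5 + 45*x**4 - 15*x**3 + 1024*exp(2*x))*exp(-2*x)/512] = (-30*x**6 + 180*x**5 - 315*x**4 + 210*x**3 - 45*x**2)*exp(-2*x)/512 = G'(x).

G(x) = (15*x**6 - 45*x**5 + 45*x**4 - 15*x**3 + 1024*exp(2*x))*exp(-2*x)/512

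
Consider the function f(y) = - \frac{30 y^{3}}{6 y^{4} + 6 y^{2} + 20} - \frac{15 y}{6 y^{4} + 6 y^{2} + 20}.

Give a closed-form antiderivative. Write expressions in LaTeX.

The substitution u = \frac{y^{4}}{2} + \frac{y^{2}}{2} + \frac{5}{3} works: f is exactly (dF/du)*(du/dy) for that inner function.
Check: d/dy[- \frac{5 \log{\left(\frac{y^{4}}{2} + \frac{y^{2}}{2} + \frac{5}{3} \right)}}{4}] = \frac{- 30 y^{3} - 15 y}{6 y^{4} + 6 y^{2} + 20}, which equals f(y).

An antiderivative is F(y) = - \frac{5 \log{\left(\frac{y^{4}}{2} + \frac{y^{2}}{2} + \frac{5}{3} \right)}}{4}.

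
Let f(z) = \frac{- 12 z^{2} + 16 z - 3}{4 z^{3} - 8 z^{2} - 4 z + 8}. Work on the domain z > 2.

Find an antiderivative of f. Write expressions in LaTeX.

An antiderivative is F(z) = - \frac{19 \log{\left(z - 2 \right)}}{12} - \frac{\log{\left(z - 1 \right)}}{8} - \frac{31 \log{\left(z + 1 \right)}}{24}.

Factor the denominator (4 \left(z - 2\right) \left(z - 1\right) \left(z + 1\right)) and decompose: f = - \frac{31}{24 \left(z + 1\right)} - \frac{1}{8 \left(z - 1\right)} - \frac{19}{12 \left(z - 2\right)}; each piece integrates to a log, atan, or power term.
Check: d/dz[- \frac{19 \log{\left(z - 2 \right)}}{12} - \frac{\log{\left(z - 1 \right)}}{8} - \frac{31 \log{\left(z + 1 \right)}}{24}] = \frac{- 12 z^{2} + 16 z - 3}{4 z^{3} - 8 z^{2} - 4 z + 8} = f(z).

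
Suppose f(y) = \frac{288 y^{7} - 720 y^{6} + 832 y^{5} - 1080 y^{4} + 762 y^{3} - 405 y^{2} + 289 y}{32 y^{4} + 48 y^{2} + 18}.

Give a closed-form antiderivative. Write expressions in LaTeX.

Recover f(y) by differentiating a candidate F(y); any mismatch rules it out.
Check: d/dy[\frac{9 y^{4}}{4} - \frac{15 y^{3}}{2} + \frac{25 y^{2}}{4} - \frac{2}{2 y^{2} + \frac{3}{2}}] = \frac{288 y^{7} - 720 y^{6} + 832 y^{5} - 1080 y^{4} + 762 y^{3} - 405 y^{2} + 289 y}{32 y^{4} + 48 y^{2} + 18} = f(y).

An antiderivative is F(y) = \frac{9 y^{4}}{4} - \frac{15 y^{3}}{2} + \frac{25 y^{2}}{4} - \frac{2}{2 y^{2} + \frac{3}{2}}.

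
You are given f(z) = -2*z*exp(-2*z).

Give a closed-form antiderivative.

An antiderivative is F(z) = (2*z + 1)*exp(-2*z)/2.

f has the shape u'v + uv' for u = z + 1/2 and v = exp(-2*z) — it is the derivative of the product u*v.
Check: d/dz[(2*z + 1)*exp(-2*z)/2] = -2*z*exp(-2*z) = f(z).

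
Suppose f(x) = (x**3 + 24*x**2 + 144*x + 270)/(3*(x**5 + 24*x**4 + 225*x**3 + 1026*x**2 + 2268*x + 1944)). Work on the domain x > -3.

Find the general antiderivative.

Any candidate F(x) must reproduce f(x) exactly when differentiated.
Check: d/dx[(-x**2 - 15*x - 45)/(3*x**3 + 45*x**2 + 216*x + 324)] = (x**3 + 24*x**2 + 144*x + 270)/(3*x**5 + 72*x**4 + 675*x**3 + 3078*x**2 + 6804*x + 5832), which equals f(x).

F(x) = (-x**2 - 15*x - 45)/(3*x**3 + 45*x**2 + 216*x + 324) + C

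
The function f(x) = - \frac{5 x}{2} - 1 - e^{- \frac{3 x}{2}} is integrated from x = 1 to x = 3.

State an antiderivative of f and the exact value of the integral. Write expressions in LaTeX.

Integrate term by term and add the pieces.
F(x) = - \frac{5 x^{2}}{4} - x + \frac{2 e^{- \frac{3 x}{2}}}{3} is an antiderivative of f.
Check: d/dx[- \frac{5 x^{2}}{4} - x + \frac{2 e^{- \frac{3 x}{2}}}{3}] = \frac{\left(- 5 x e^{\frac{3 x}{2}} - 2 e^{\frac{3 x}{2}} - 2\right) e^{- \frac{3 x}{2}}}{2}, which equals f(x).
F(3) = - \frac{57}{4} + \frac{2}{3 e^{\frac{9}{2}}}; F(1) = - \frac{9}{4} + \frac{2}{3 e^{\frac{3}{2}}}.
Integral = F(3) - F(1) = -12 - \frac{2}{3 e^{\frac{3}{2}}} + \frac{2}{3 e^{\frac{9}{2}}}.

Antiderivative: F(x) = - \frac{5 x^{2}}{4} - x + \frac{2 e^{- \frac{3 x}{2}}}{3}; value = -12 - \frac{2}{3 e^{\frac{3}{2}}} + \frac{2}{3 e^{\frac{9}{2}}}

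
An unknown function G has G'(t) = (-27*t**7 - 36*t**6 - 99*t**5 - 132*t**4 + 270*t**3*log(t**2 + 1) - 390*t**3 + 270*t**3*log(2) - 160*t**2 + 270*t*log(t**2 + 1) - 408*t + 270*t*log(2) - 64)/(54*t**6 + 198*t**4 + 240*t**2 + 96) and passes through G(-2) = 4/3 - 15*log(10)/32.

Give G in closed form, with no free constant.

G(t) = (-3*t**2*(3*t**2 + 4) + 36*t**2 - 8*t*(3*t**2 + 4) - 90*log(2*t**2 + 2) + 48)/(12*(3*t**2 + 4))

A candidate passes only if d/dt[G] lands on the given G'(t) exactly.
A general antiderivative is -t**2/4 - 2*t/3 - 15*log(2*t**2 + 2)/(4*(3*t**2/2 + 2)) + C.
The condition gives C = 4/3 - 15*log(10)/32 - (1/3 - 15*log(10)/32) = 1.
So G(t) = (-3*t**2*(3*t**2 + 4) + 36*t**2 - 8*t*(3*t**2 + 4) - 90*log(2*t**2 + 2) + 48)/(12*(3*t**2 + 4)).
Check: d/dt[(-3*t**2*(3*t**2 + 4) + 36*t**2 - 8*t*(3*t**2 + 4) - 90*log(2*t**2 + 2) + 48)/(12*(3*t**2 + 4))] = (-27*t**7 - 36*t**6 - 99*t**5 - 132*t**4 + 270*t**3*log(t**2 + 1) - 390*t**3 + 270*t**3*log(2) - 160*t**2 + 270*t*log(t**2 + 1) - 408*t + 270*t*log(2) - 64)/(54*t**6 + 198*t**4 + 240*t**2 + 96) = G'(t).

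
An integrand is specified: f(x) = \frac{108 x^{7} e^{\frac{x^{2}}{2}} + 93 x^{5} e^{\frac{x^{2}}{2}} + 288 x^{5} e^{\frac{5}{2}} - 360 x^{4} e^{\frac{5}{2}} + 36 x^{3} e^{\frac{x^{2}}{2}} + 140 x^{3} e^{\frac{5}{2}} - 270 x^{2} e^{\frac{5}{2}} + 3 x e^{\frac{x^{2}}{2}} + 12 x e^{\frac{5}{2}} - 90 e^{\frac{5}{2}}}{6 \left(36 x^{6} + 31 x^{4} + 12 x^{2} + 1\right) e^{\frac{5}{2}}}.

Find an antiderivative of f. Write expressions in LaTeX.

A first test for any F(x): its x-derivative must equal f(x) identically.
Check: d/dx[- \frac{- \frac{3 e^{\frac{x^{2}}{2}}}{e^{\frac{5}{2}}} - 2 \log{\left(2 x^{4} + \frac{3 x^{2}}{2} + \frac{1}{2} \right)} + 30 \operatorname{atan}{\left(3 x \right)}}{6}] = \frac{108 x^{7} e^{\frac{x^{2}}{2}} + 93 x^{5} e^{\frac{x^{2}}{2}} + 288 x^{5} e^{\frac{5}{2}} - 360 x^{4} e^{\frac{5}{2}} + 36 x^{3} e^{\frac{x^{2}}{2}} + 140 x^{3} e^{\frac{5}{2}} - 270 x^{2} e^{\frac{5}{2}} + 3 x e^{\frac{x^{2}}{2}} + 12 x e^{\frac{5}{2}} - 90 e^{\frac{5}{2}}}{216 x^{6} e^{\frac{5}{2}} + 186 x^{4} e^{\frac{5}{2}} + 72 x^{2} e^{\frac{5}{2}} + 6 e^{\frac{5}{2}}}, which equals f(x).

An antiderivative is F(x) = - \frac{- \frac{3 e^{\frac{x^{2}}{2}}}{e^{\frac{5}{2}}} - 2 \log{\left(2 x^{4} + \frac{3 x^{2}}{2} + \frac{1}{2} \right)} + 30 \operatorname{atan}{\left(3 x \right)}}{6}.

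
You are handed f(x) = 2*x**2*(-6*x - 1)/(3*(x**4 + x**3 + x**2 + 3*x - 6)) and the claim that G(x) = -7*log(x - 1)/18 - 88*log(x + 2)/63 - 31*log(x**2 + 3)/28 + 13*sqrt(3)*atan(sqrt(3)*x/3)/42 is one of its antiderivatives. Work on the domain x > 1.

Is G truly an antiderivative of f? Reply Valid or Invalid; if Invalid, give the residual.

d/dx[G] = (-12*x**3 - 2*x**2)/(3*x**4 + 3*x**3 + 3*x**2 + 9*x - 18)
This equals f(x) exactly, so the claim holds.

Valid - the claim checks out under differentiation.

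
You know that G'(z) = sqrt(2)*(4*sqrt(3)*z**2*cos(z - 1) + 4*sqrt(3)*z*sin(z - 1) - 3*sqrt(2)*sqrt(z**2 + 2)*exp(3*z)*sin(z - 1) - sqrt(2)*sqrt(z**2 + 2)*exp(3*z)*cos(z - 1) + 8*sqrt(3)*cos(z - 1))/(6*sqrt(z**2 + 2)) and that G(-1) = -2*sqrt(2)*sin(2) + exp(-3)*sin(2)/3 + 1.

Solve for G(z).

G(z) = -(-2*sqrt(6)*sqrt(z**2 + 2)*sin(z - 1) + exp(3*z)*sin(z - 1) - 3)/3

G'(z) has the shape u'v + uv' for u = 4*sqrt(3*z**2/2 + 3)/3 - exp(3*z)/3 and v = sin(z - 1) — it is the derivative of the product u*v.
A general antiderivative is (4*sqrt(3*z**2/2 + 3) - exp(3*z))*sin(z - 1)/3 + C.
The condition gives C = -2*sqrt(2)*sin(2) + exp(-3)*sin(2)/3 + 1 - (-2*sqrt(2)*sin(2) + exp(-3)*sin(2)/3) = 1.
So G(z) = -(-2*sqrt(6)*sqrt(z**2 + 2)*sin(z - 1) + exp(3*z)*sin(z - 1) - 3)/3.
Check: d/dz[-(-2*sqrt(6)*sqrt(z**2 + 2)*sin(z - 1) + exp(3*z)*sin(z - 1) - 3)/3] = (2*sqrt(6)*z**2*cos(z - 1) + 2*sqrt(6)*z*sin(z - 1) - 3*sqrt(z**2 + 2)*exp(3*z)*sin(z - 1) - sqrt(z**2 + 2)*exp(3*z)*cos(z - 1) + 4*sqrt(6)*cos(z - 1))/(3*sqrt(z**2 + 2)), which equals G'(z).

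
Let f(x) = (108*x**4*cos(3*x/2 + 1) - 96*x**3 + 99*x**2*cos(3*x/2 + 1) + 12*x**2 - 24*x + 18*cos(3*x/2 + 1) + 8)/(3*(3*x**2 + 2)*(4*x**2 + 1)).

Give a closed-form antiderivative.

For F(x) to be correct the identity F'(x) - f(x) = 0 must hold.
Check: d/dx[-4*log(3*x**2 + 2)/3 + 2*sin(3*x/2 + 1) + 2*atan(2*x)/3] = (108*x**4*cos(3*x/2 + 1) - 96*x**3 + 99*x**2*cos(3*x/2 + 1) + 12*x**2 - 24*x + 18*cos(3*x/2 + 1) + 8)/(36*x**4 + 33*x**2 + 6), which equals f(x).

An antiderivative is F(x) = -4*log(3*x**2 + 2)/3 + 2*sin(3*x/2 + 1) + 2*atan(2*x)/3.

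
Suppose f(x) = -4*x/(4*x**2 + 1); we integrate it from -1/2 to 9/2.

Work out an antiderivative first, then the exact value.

The substitution u = 4*x**2 + 1 works: f is exactly (dF/du)*(du/dx) for that inner function.
F(x) = -log(4*x**2 + 1)/2 is an antiderivative of f.
Check: d/dx[-log(4*x**2 + 1)/2] = -4*x/(4*x**2 + 1) = f(x).
F(9/2) = -log(82)/2; F(-1/2) = -log(2)/2.
Integral = F(9/2) - F(-1/2) = -log(82)/2 + log(2)/2.

Antiderivative: F(x) = -log(4*x**2 + 1)/2; value = -log(82)/2 + log(2)/2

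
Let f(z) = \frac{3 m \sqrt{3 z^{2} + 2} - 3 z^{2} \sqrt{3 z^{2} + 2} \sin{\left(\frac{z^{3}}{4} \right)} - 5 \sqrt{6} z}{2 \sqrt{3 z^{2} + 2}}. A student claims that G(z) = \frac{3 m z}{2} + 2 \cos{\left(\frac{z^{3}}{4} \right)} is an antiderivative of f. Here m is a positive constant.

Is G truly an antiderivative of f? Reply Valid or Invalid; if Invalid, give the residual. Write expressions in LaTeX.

d/dz[G] = \frac{3 m}{2} - \frac{3 z^{2} \sin{\left(\frac{z^{3}}{4} \right)}}{2}
d/dz[G] - f(z) = \frac{5 \sqrt{6} z}{2 \sqrt{3 z^{2} + 2}} != 0.

Invalid: d/dz[G] - f = \frac{5 \sqrt{6} z}{2 \sqrt{3 z^{2} + 2}}, which is not 0.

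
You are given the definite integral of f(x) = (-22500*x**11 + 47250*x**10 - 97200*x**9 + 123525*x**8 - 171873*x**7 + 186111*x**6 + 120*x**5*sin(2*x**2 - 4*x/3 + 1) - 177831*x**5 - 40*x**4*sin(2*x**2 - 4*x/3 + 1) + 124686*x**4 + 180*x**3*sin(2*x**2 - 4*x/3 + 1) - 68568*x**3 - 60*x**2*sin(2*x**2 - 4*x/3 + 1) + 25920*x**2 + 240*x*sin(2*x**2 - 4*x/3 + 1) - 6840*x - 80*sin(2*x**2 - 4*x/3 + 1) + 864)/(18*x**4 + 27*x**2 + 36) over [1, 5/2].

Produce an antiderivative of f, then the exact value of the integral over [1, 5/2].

Antiderivative: F(x) = -(5*x**2 - 3*x + 2)**4/4 - 4*log(x**4 + 3*x**2/2 + 2)/3 - 5*cos(2*x**2 - 4*x/3 + 1)/3; value = -112485345/1024 - 4*log(807/16)/3 + 5*cos(5/3)/3 - 5*cos(61/6)/3 + 4*log(9/2)/3

Recover f(x) by differentiating a candidate F(x); any mismatch rules it out.
F(x) = -(5*x**2 - 3*x + 2)**4/4 - 4*log(x**4 + 3*x**2/2 + 2)/3 - 5*cos(2*x**2 - 4*x/3 + 1)/3 is an antiderivative of f.
Check: d/dx[-(5*x**2 - 3*x + 2)**4/4 - 4*log(x**4 + 3*x**2/2 + 2)/3 - 5*cos(2*x**2 - 4*x/3 + 1)/3] = (-22500*x**11 + 47250*x**10 - 97200*x**9 + 123525*x**8 - 171873*x**7 + 186111*x**6 + 120*x**5*sin(2*x**2 - 4*x/3 + 1) - 177831*x**5 - 40*x**4*sin(2*x**2 - 4*x/3 + 1) + 124686*x**4 + 180*x**3*sin(2*x**2 - 4*x/3 + 1) - 68568*x**3 - 60*x**2*sin(2*x**2 - 4*x/3 + 1) + 25920*x**2 + 240*x*sin(2*x**2 - 4*x/3 + 1) - 6840*x - 80*sin(2*x**2 - 4*x/3 + 1) + 864)/(18*x**4 + 27*x**2 + 36) = f(x).
F(5/2) = -112550881/1024 - 4*log(807/16)/3 - 5*cos(61/6)/3; F(1) = -64 - 4*log(9/2)/3 - 5*cos(5/3)/3.
Integral = F(5/2) - F(1) = -112485345/1024 - 4*log(807/16)/3 + 5*cos(5/3)/3 - 5*cos(61/6)/3 + 4*log(9/2)/3.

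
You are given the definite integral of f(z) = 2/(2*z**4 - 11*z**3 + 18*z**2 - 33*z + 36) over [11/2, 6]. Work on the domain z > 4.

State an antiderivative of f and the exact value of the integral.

The denominator factors as (z - 4)*(2*z - 3)*(z**2 + 3); partial fractions split f into directly integrable pieces: 2*(11*z + 6)/(399*(z**2 + 3)) - 16/(105*(2*z - 3)) + 2/(95*(z - 4)).
F(z) = 2*log(z - 4)/95 - 8*log(z - 3/2)/105 + 11*log(z**2 + 3)/399 + 4*sqrt(3)*atan(sqrt(3)*z/3)/399 is an antiderivative of f.
Check: d/dz[2*log(z - 4)/95 - 8*log(z - 3/2)/105 + 11*log(z**2 + 3)/399 + 4*sqrt(3)*atan(sqrt(3)*z/3)/399] = 2/(2*z**4 - 11*z**3 + 18*z**2 - 33*z + 36) = f(z).
F(6) = -8*log(9/2)/105 + 2*log(2)/95 + 4*sqrt(3)*atan(2*sqrt(3))/399 + 11*log(39)/399; F(11/2) = -8*log(4)/105 + 2*log(3/2)/95 + 4*sqrt(3)*atan(11*sqrt(3)/6)/399 + 11*log(133/4)/399.
Integral = F(6) - F(11/2) = -8*log(9/2)/105 - 11*log(133/4)/399 - 4*sqrt(3)*atan(11*sqrt(3)/6)/399 - 2*log(3/2)/95 + 2*log(2)/95 + 4*sqrt(3)*atan(2*sqrt(3))/399 + 11*log(39)/399 + 8*log(4)/105.

Antiderivative: F(z) = 2*log(z - 4)/95 - 8*log(z - 3/2)/105 + 11*log(z**2 + 3)/399 + 4*sqrt(3)*atan(sqrt(3)*z/3)/399; value = -8*log(9/2)/105 - 11*log(133/4)/399 - 4*sqrt(3)*atan(11*sqrt(3)/6)/399 - 2*log(3/2)/95 + 2*log(2)/95 + 4*sqrt(3)*atan(2*sqrt(3))/399 + 11*log(39)/399 + 8*log(4)/105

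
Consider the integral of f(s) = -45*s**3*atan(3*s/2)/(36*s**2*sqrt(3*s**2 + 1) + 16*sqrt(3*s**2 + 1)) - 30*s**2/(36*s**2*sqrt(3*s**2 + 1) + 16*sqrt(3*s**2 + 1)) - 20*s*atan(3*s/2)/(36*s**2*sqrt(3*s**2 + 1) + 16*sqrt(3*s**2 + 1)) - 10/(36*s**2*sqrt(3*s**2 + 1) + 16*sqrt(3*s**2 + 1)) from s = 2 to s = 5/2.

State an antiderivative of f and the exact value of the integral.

Antiderivative: F(s) = -5*sqrt(3*s**2 + 1)*atan(3*s/2)/12; value = -5*sqrt(79)*atan(15/4)/24 + 5*sqrt(13)*atan(3)/12

Recognize the product-rule pattern: f = u'v + uv' with u = -5*sqrt(3*s**2 + 1)/12, v = atan(3*s/2), so integration by parts undoes it.
F(s) = -5*sqrt(3*s**2 + 1)*atan(3*s/2)/12 is an antiderivative of f.
Check: d/ds[-5*sqrt(3*s**2 + 1)*atan(3*s/2)/12] = (-45*s**3*atan(3*s/2) - 30*s**2 - 20*s*atan(3*s/2) - 10)/(36*s**2*sqrt(3*s**2 + 1) + 16*sqrt(3*s**2 + 1)), which equals f(s).
F(5/2) = -5*sqrt(79)*atan(15/4)/24; F(2) = -5*sqrt(13)*atan(3)/12.
Integral = F(5/2) - F(2) = -5*sqrt(79)*atan(15/4)/24 + 5*sqrt(13)*atan(3)/12.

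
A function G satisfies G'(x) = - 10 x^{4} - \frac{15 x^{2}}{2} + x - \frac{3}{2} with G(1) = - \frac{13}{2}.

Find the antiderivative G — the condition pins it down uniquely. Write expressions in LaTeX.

G(x) = - \frac{4 x^{5} + 5 x^{3} - x^{2} + 3 x + 2}{2}

Integrate term by term and add the pieces.
A general antiderivative is - 2 x^{5} - \frac{5 x^{3}}{2} + \frac{x^{2}}{2} - \frac{3 x}{2} - \frac{3}{2} + C.
The condition gives C = - \frac{13}{2} - (-7) = \frac{1}{2}.
So G(x) = - \frac{4 x^{5} + 5 x^{3} - x^{2} + 3 x + 2}{2}.
Check: d/dx[- \frac{4 x^{5} + 5 x^{3} - x^{2} + 3 x + 2}{2}] = - 10 x^{4} - \frac{15 x^{2}}{2} + x - \frac{3}{2} = G'(x).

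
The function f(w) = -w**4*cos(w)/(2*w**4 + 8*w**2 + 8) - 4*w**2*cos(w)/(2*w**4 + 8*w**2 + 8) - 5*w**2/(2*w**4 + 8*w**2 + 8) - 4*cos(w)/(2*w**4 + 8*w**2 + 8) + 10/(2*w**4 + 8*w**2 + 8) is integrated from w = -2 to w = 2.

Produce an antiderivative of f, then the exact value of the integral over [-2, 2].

Antiderivative: F(w) = 5*w/(2*w**2 + 4) - sin(w)/2; value = 5/3 - sin(2)

The integrand splits into summands that can be handled one at a time.
F(w) = 5*w/(2*w**2 + 4) - sin(w)/2 is an antiderivative of f.
Check: d/dw[5*w/(2*w**2 + 4) - sin(w)/2] = (-w**4*cos(w) - 4*w**2*cos(w) - 5*w**2 - 4*cos(w) + 10)/(2*w**4 + 8*w**2 + 8), which equals f(w).
F(2) = 5/6 - sin(2)/2; F(-2) = -5/6 + sin(2)/2.
Integral = F(2) - F(-2) = 5/3 - sin(2).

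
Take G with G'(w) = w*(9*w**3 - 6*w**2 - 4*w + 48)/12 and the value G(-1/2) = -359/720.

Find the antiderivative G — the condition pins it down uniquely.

Check a candidate G(w) by differentiating: d/dw[G] must match the given G'(w).
A general antiderivative is 3*w**5/20 - w**4/8 - w**3/9 + 2*w**2 + C.
The condition gives C = -359/720 - (361/720) = -1.
So G(w) = 3*w**5/20 - w**4/8 - w**3/9 + 2*w**2 - 1.
Check: d/dw[3*w**5/20 - w**4/8 - w**3/9 + 2*w**2 - 1] = 3*w**4/4 - w**3/2 - w**2/3 + 4*w, which equals G'(w).

G(w) = 3*w**5/20 - w**4/8 - w**3/9 + 2*w**2 - 1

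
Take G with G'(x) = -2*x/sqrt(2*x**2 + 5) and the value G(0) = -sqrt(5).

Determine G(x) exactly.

G'(x) matches the chain-rule pattern g'(h)*h' with inner function h(x) = 2*x**2 + 5; substituting u = h(x) collapses the integral.
A general antiderivative is -sqrt(2*x**2 + 5) + C.
The condition gives C = -sqrt(5) - (-sqrt(5)) = 0.
So G(x) = -sqrt(2*x**2 + 5).
Check: d/dx[-sqrt(2*x**2 + 5)] = -2*x/sqrt(2*x**2 + 5) = G'(x).

G(x) = -sqrt(2*x**2 + 5)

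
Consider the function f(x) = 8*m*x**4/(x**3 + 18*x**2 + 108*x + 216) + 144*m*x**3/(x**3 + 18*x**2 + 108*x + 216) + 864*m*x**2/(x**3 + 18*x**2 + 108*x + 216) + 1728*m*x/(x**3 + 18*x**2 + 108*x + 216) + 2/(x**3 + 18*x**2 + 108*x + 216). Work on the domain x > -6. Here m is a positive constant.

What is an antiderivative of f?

Integrate term by term and add the pieces.
Check: d/dx[4*m*x**2 - 1/(x**2 + 12*x + 36)] = (8*m*x**4 + 144*m*x**3 + 864*m*x**2 + 1728*m*x + 2)/(x**3 + 18*x**2 + 108*x + 216), which equals f(x).

An antiderivative is F(x) = 4*m*x**2 - 1/(x**2 + 12*x + 36).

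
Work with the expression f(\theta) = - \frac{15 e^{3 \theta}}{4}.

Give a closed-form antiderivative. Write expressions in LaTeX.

An antiderivative is F(\theta) = - \frac{5 e^{3 \theta}}{4}.

Whatever form F(\theta) takes, F'(\theta) = f(\theta) is non-negotiable.
Check: d/d\theta[- \frac{5 e^{3 \theta}}{4}] = - \frac{15 e^{3 \theta}}{4} = f(\theta).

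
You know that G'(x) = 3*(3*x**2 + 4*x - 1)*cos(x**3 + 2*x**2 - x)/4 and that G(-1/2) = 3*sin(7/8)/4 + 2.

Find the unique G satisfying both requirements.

G(x) = 3*sin(x**3 + 2*x**2 - x)/4 + 2

G'(x) matches the chain-rule pattern g'(h)*h' with inner function h(x) = x**3 + 2*x**2 - x; substituting u = h(x) collapses the integral.
A general antiderivative is 3*sin(x**3 + 2*x**2 - x)/4 + C.
The condition gives C = 3*sin(7/8)/4 + 2 - (3*sin(7/8)/4) = 2.
So G(x) = 3*sin(x**3 + 2*x**2 - x)/4 + 2.
Check: d/dx[3*sin(x**3 + 2*x**2 - x)/4 + 2] = 9*x**2*cos(x**3 + 2*x**2 - x)/4 + 3*x*cos(x**3 + 2*x**2 - x) - 3*cos(x**3 + 2*x**2 - x)/4, which equals G'(x).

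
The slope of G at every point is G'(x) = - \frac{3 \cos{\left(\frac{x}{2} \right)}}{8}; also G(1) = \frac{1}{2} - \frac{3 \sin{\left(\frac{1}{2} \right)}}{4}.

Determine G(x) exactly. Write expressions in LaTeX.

The proposed G(x) is checked by its d/dx: the result must match the given G'(x).
A general antiderivative is - \frac{3 \sin{\left(\frac{x}{2} \right)}}{4} + C.
The condition gives C = \frac{1}{2} - \frac{3 \sin{\left(\frac{1}{2} \right)}}{4} - (- \frac{3 \sin{\left(\frac{1}{2} \right)}}{4}) = \frac{1}{2}.
So G(x) = \frac{2 - 3 \sin{\left(\frac{x}{2} \right)}}{4}.
Check: d/dx[\frac{2 - 3 \sin{\left(\frac{x}{2} \right)}}{4}] = - \frac{3 \cos{\left(\frac{x}{2} \right)}}{8} = G'(x).

G(x) = \frac{2 - 3 \sin{\left(\frac{x}{2} \right)}}{4}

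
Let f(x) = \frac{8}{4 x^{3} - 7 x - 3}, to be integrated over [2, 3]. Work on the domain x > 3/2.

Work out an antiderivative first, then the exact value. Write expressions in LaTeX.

Antiderivative: F(x) = \frac{2 \left(\log{\left(x - \frac{3}{2} \right)} - 5 \log{\left(x + \frac{1}{2} \right)} + 4 \log{\left(x + 1 \right)}\right)}{5}; value = - 2 \log{\left(\frac{7}{2} \right)} - \frac{8 \log{\left(3 \right)}}{5} + \frac{2 \log{\left(\frac{3}{2} \right)}}{5} + \frac{2 \log{\left(2 \right)}}{5} + 2 \log{\left(\frac{5}{2} \right)} + \frac{8 \log{\left(4 \right)}}{5}

Factor the denominator (\left(x + 1\right) \left(2 x - 3\right) \left(2 x + 1\right)) and decompose: f = - \frac{4}{2 x + 1} + \frac{4}{5 \left(2 x - 3\right)} + \frac{8}{5 \left(x + 1\right)}; each piece integrates to a log, atan, or power term.
F(x) = \frac{2 \left(\log{\left(x - \frac{3}{2} \right)} - 5 \log{\left(x + \frac{1}{2} \right)} + 4 \log{\left(x + 1 \right)}\right)}{5} is an antiderivative of f.
Check: d/dx[\frac{2 \left(\log{\left(x - \frac{3}{2} \right)} - 5 \log{\left(x + \frac{1}{2} \right)} + 4 \log{\left(x + 1 \right)}\right)}{5}] = \frac{8}{4 x^{3} - 7 x - 3} = f(x).
F(3) = - 2 \log{\left(\frac{7}{2} \right)} + \frac{2 \log{\left(\frac{3}{2} \right)}}{5} + \frac{8 \log{\left(4 \right)}}{5}; F(2) = - 2 \log{\left(\frac{5}{2} \right)} - \frac{2 \log{\left(2 \right)}}{5} + \frac{8 \log{\left(3 \right)}}{5}.
Integral = F(3) - F(2) = - 2 \log{\left(\frac{7}{2} \right)} - \frac{8 \log{\left(3 \right)}}{5} + \frac{2 \log{\left(\frac{3}{2} \right)}}{5} + \frac{2 \log{\left(2 \right)}}{5} + 2 \log{\left(\frac{5}{2} \right)} + \frac{8 \log{\left(4 \right)}}{5}.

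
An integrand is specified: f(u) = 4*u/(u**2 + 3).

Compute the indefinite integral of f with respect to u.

F(u) = 2*log(u**2 + 3) + C

The substitution w = u**2 + 3 works: f is exactly (dF/dw)*(dw/du) for that inner function.
Check: d/du[2*log(u**2 + 3)] = 4*u/(u**2 + 3) = f(u).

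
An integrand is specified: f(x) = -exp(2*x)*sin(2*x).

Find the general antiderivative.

Whatever form F(x) takes, F'(x) = f(x) is non-negotiable.
Check: d/dx[-exp(2*x)*sin(2*x)/4 + exp(2*x)*cos(2*x)/4] = -exp(2*x)*sin(2*x) = f(x).

F(x) = -exp(2*x)*sin(2*x)/4 + exp(2*x)*cos(2*x)/4 + C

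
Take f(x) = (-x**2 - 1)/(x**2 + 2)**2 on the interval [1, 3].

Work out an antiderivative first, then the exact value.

An antiderivative F(x) passes only if d/dx[F] lands on f(x) exactly.
F(x) = (-3*sqrt(2)*x**2*atan(sqrt(2)*x/2) + 2*x - 6*sqrt(2)*atan(sqrt(2)*x/2))/(8*x**2 + 16) is an antiderivative of f.
Check: d/dx[(-3*sqrt(2)*x**2*atan(sqrt(2)*x/2) + 2*x - 6*sqrt(2)*atan(sqrt(2)*x/2))/(8*x**2 + 16)] = (-x**2 - 1)/(x**4 + 4*x**2 + 4), which equals f(x).
F(3) = -3*sqrt(2)*atan(3*sqrt(2)/2)/8 + 3/44; F(1) = -3*sqrt(2)*atan(sqrt(2)/2)/8 + 1/12.
Integral = F(3) - F(1) = -3*sqrt(2)*atan(3*sqrt(2)/2)/8 - 1/66 + 3*sqrt(2)*atan(sqrt(2)/2)/8.

Antiderivative: F(x) = (-3*sqrt(2)*x**2*atan(sqrt(2)*x/2) + 2*x - 6*sqrt(2)*atan(sqrt(2)*x/2))/(8*x**2 + 16); value = -3*sqrt(2)*atan(3*sqrt(2)/2)/8 - 1/66 + 3*sqrt(2)*atan(sqrt(2)/2)/8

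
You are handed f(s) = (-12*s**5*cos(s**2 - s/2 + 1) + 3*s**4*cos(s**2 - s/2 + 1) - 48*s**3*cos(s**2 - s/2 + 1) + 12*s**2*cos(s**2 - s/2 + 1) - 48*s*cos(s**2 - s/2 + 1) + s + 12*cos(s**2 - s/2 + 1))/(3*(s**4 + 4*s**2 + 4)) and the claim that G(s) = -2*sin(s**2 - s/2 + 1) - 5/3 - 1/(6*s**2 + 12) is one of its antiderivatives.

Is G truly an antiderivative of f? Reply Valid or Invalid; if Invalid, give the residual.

Valid - differentiating G returns exactly f.

d/ds[G] = (-12*s**5*cos(s**2 - s/2 + 1) + 3*s**4*cos(s**2 - s/2 + 1) - 48*s**3*cos(s**2 - s/2 + 1) + 12*s**2*cos(s**2 - s/2 + 1) - 48*s*cos(s**2 - s/2 + 1) + s + 12*cos(s**2 - s/2 + 1))/(3*s**4 + 12*s**2 + 12)
This equals f(s) exactly, so the claim holds.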